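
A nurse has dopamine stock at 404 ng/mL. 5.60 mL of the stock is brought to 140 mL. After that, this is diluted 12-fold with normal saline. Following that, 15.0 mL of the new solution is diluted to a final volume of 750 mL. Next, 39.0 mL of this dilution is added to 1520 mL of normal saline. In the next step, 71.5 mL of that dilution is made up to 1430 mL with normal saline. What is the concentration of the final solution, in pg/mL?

0.0337 pg/mL

Overall dilution factor = 25 × 12 × 50 × 39.97 × 20 = 1.20 × 10⁷.
404 ng/mL / 1.20 × 10⁷ = 3.37 × 10⁻⁵ ng/mL = 0.0337 pg/mL.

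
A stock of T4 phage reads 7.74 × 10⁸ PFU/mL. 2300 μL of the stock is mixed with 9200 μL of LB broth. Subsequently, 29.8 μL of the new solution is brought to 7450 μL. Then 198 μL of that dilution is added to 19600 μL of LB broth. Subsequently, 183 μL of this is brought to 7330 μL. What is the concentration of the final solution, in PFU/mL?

155 PFU/mL

Overall dilution factor = 5 × 250 × 99.99 × 40.05 = 5.01 × 10⁶.
7.74 × 10⁸ PFU/mL / 5.01 × 10⁶ = 155 PFU/mL.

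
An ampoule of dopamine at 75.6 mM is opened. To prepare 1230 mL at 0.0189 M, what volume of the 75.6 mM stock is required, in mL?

308 mL

0.0189 M = 18.9 mM.
V₁ = C₂V₂/C₁ = 18.9 × 1230 / 75.6 = 308 mL.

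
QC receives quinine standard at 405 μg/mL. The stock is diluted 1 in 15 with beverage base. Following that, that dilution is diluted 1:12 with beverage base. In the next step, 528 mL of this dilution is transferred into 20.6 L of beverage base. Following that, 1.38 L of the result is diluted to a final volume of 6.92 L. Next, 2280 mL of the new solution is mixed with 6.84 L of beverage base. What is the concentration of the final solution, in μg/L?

Overall dilution factor = 15 × 12 × 40.02 × 5.014 × 4 = 1.44 × 10⁵.
405 μg/mL / 1.44 × 10⁵ = 2.80 × 10⁻³ μg/mL = 2.80 μg/L.

2.80 μg/L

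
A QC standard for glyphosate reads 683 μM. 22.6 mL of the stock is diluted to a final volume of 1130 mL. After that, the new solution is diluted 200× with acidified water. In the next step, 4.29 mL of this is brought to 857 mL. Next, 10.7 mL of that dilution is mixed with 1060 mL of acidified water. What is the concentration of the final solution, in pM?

Overall dilution factor = 50 × 200 × 199.8 × 100.1 = 2.00 × 10⁸.
683 μM / 2.00 × 10⁸ = 3.42 × 10⁻⁶ μM = 3.42 pM.

3.42 pM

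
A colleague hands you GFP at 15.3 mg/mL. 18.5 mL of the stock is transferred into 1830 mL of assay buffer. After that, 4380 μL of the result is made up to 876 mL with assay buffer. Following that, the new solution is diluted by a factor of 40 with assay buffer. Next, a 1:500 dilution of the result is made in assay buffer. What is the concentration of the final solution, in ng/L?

Overall dilution factor = 99.92 × 200 × 40 × 500 = 4.00 × 10⁸.
15.3 mg/mL / 4.00 × 10⁸ = 3.83 × 10⁻⁸ mg/mL = 38.3 ng/L.

38.3 ng/L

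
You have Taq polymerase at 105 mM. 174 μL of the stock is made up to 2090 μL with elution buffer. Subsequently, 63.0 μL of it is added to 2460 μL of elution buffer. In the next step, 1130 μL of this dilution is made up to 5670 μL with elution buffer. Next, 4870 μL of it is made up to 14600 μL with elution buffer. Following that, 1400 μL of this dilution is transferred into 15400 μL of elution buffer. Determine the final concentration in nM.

1210 nM

Overall dilution factor = 12.01 × 40.05 × 5.018 × 2.998 × 12 = 8.68 × 10⁴.
105 mM / 8.68 × 10⁴ = 1.21 × 10⁻³ mM = 1210 nM.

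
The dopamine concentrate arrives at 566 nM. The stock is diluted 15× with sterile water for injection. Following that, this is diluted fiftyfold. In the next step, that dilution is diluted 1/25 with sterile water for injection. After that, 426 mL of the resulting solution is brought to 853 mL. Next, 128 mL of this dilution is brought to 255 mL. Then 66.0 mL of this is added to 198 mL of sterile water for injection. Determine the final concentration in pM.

Overall dilution factor = 15 × 50 × 25 × 2.002 × 1.992 × 4 = 2.99 × 10⁵.
566 nM / 2.99 × 10⁵ = 1.89 × 10⁻³ nM = 1.89 pM.

1.89 pM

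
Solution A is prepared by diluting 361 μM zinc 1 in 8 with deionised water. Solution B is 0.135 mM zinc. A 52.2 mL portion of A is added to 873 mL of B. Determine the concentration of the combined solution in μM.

C_A = 361 μM / 8 = 45.1 μM.
C_B = 0.135 mM = 135 μM.
C_mix = (C_A·V_A + C_B·V_B)/(V_A + V_B) = (45.1×52.2 + 135×873) / 925.2 = 130 μM.

130 μM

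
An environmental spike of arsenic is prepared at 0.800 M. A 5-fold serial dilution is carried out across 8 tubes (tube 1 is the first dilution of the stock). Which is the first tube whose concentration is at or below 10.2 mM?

Tube n has concentration 0.800 M / 5ⁿ.
Need 5ⁿ ≥ 0.800 M / 10.2 mM = 78.4, so n ≥ 2.71.
First such tube: n = 3.

tube 3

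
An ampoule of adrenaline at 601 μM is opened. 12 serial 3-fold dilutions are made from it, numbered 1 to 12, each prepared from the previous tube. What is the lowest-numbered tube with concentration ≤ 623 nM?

Tube n has concentration 601 μM / 3ⁿ.
Need 3ⁿ ≥ 601 μM / 623 nM = 965, so n ≥ 6.25.
First such tube: n = 7.

tube 7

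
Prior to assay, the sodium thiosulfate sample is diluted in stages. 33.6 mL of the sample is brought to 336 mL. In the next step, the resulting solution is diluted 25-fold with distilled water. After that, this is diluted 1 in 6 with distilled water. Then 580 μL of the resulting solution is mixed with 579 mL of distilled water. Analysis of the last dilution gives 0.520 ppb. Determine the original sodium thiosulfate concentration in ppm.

Overall dilution factor = 10 × 25 × 6 × 999.3 = 1.50 × 10⁶.
Original = 0.520 ppb × 1.50 × 10⁶ = 7.79 × 10⁵ ppb = 779 ppm.

779 ppm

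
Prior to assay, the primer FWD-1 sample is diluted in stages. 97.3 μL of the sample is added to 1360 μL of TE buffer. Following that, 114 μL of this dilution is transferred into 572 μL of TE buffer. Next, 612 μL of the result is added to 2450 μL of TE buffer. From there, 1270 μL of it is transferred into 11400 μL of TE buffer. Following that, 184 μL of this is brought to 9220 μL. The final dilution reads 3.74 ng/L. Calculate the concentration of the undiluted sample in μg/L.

Overall dilution factor = 14.98 × 6.018 × 5.003 × 9.976 × 50.11 = 2.25 × 10⁵.
Original = 3.74 ng/L × 2.25 × 10⁵ = 8.43 × 10⁵ ng/L = 843 μg/L.

843 μg/L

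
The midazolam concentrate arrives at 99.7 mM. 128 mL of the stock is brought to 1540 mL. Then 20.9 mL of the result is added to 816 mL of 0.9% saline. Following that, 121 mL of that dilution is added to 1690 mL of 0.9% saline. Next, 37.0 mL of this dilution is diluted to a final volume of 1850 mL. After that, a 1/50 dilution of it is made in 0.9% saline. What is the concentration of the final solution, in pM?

5530 pM

Overall dilution factor = 12.03 × 40.04 × 14.97 × 50 × 50 = 1.80 × 10⁷.
99.7 mM / 1.80 × 10⁷ = 5.53 × 10⁻⁶ mM = 5530 pM.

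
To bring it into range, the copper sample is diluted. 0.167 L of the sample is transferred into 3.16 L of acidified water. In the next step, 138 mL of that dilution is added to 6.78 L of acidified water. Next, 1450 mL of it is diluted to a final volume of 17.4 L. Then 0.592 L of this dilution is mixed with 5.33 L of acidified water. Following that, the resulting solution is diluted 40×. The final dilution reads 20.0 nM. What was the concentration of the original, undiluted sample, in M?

Overall dilution factor = 19.92 × 50.13 × 12 × 10.00 × 40 = 4.80 × 10⁶.
Original = 20.0 nM × 4.80 × 10⁶ = 9.59 × 10⁷ nM = 0.0959 M.

0.0959 M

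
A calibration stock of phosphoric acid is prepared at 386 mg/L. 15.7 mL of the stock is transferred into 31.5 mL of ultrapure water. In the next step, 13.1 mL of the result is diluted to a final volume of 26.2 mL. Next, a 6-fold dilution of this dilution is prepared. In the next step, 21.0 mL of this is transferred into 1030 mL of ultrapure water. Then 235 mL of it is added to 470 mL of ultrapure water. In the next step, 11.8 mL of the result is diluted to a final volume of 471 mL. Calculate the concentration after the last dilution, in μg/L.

1.79 μg/L

Overall dilution factor = 3.006 × 2 × 6 × 50.05 × 3 × 39.92 = 2.16 × 10⁵.
386 mg/L / 2.16 × 10⁵ = 1.79 × 10⁻³ mg/L = 1.79 μg/L.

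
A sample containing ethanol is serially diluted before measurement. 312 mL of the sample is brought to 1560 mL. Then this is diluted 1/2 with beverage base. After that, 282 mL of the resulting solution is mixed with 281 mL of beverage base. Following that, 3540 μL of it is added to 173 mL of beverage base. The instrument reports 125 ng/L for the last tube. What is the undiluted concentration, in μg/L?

124 μg/L

Overall dilution factor = 5 × 2 × 1.996 × 49.87 = 996.
Original = 125 ng/L × 996 = 1.24 × 10⁵ ng/L = 124 μg/L.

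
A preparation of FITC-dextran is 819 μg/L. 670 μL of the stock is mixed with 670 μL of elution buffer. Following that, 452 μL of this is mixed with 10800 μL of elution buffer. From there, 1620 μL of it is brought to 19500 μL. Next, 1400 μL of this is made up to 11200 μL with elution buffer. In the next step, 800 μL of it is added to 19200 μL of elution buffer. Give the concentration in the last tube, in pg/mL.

6.83 pg/mL

Overall dilution factor = 2 × 24.89 × 12.04 × 8 × 25 = 1.20 × 10⁵.
819 μg/L / 1.20 × 10⁵ = 6.83 × 10⁻³ μg/L = 6.83 pg/mL.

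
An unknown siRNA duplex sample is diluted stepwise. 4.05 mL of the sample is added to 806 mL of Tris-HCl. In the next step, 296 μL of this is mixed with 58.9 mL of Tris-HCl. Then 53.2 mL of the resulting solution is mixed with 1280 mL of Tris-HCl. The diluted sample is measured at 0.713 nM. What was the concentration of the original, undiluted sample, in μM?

715 μM

Overall dilution factor = 200.0 × 200.0 × 25.06 = 1.00 × 10⁶.
Original = 0.713 nM × 1.00 × 10⁶ = 7.15 × 10⁵ nM = 715 μM.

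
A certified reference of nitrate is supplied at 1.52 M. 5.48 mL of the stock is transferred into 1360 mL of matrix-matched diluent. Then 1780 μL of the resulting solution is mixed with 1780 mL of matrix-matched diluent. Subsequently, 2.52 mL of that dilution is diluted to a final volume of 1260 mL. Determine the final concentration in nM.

12.2 nM

Overall dilution factor = 249.2 × 1001 × 500 = 1.25 × 10⁸.
1.52 M / 1.25 × 10⁸ = 1.22 × 10⁻⁸ M = 12.2 nM.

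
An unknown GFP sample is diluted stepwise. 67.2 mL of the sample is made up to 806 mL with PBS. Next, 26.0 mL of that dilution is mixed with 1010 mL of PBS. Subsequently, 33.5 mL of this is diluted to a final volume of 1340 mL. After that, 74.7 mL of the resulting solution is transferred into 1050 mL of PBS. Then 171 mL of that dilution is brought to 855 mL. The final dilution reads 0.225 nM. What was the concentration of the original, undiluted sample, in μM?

324 μM

Overall dilution factor = 11.99 × 39.85 × 40 × 15.06 × 5 = 1.44 × 10⁶.
Original = 0.225 nM × 1.44 × 10⁶ = 3.24 × 10⁵ nM = 324 μM.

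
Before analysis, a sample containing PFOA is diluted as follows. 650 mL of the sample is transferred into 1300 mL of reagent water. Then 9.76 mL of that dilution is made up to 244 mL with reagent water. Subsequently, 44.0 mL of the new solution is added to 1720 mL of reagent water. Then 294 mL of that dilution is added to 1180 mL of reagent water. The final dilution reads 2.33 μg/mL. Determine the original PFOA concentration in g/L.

Overall dilution factor = 3 × 25 × 40.09 × 5.014 = 1.51 × 10⁴.
Original = 2.33 μg/mL × 1.51 × 10⁴ = 3.51 × 10⁴ μg/mL = 35.1 g/L.

35.1 g/L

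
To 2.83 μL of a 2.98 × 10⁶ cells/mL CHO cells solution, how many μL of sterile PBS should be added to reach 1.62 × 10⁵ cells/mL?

49.2 μL

V₂ = C₁V₁/C₂ = 2.98 × 10⁶ × 2.83 / 1.62 × 10⁵ = 52.1 μL.
Diluent to add = V₂ − V₁ = 52.1 − 2.83 = 49.2 μL.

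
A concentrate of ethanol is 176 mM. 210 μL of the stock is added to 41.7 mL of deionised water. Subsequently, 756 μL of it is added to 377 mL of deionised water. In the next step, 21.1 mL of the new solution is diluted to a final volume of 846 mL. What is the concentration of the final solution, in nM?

44.0 nM

Overall dilution factor = 199.6 × 499.7 × 40.09 = 4.00 × 10⁶.
176 mM / 4.00 × 10⁶ = 4.40 × 10⁻⁵ mM = 44.0 nM.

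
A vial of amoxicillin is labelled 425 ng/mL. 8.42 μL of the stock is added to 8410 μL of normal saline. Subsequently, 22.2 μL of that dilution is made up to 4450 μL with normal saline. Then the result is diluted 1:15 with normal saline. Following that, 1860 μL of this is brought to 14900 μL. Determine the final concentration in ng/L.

Overall dilution factor = 999.8 × 200.5 × 15 × 8.011 = 2.41 × 10⁷.
425 ng/mL / 2.41 × 10⁷ = 1.76 × 10⁻⁵ ng/mL = 0.0176 ng/L.

0.0176 ng/L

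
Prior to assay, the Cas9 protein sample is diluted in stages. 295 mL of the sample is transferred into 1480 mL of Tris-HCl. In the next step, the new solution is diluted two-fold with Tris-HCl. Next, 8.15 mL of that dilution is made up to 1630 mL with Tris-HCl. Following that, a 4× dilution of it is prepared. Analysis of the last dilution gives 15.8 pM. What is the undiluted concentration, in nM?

Overall dilution factor = 6.017 × 2 × 200 × 4 = 9627.
Original = 15.8 pM × 9627 = 1.52 × 10⁵ pM = 152 nM.

152 nM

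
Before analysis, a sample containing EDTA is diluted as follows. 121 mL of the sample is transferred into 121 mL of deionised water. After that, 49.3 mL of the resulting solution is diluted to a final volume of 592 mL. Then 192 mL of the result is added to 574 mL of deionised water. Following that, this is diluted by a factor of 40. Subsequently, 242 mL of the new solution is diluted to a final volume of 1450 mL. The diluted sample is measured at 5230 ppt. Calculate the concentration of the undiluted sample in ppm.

120 ppm

Overall dilution factor = 2 × 12.01 × 3.990 × 40 × 5.992 = 2.30 × 10⁴.
Original = 5230 ppt × 2.30 × 10⁴ = 1.20 × 10⁸ ppt = 120 ppm.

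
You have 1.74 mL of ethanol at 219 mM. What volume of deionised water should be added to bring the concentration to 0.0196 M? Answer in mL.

17.7 mL

0.0196 M = 19.6 mM.
V₂ = C₁V₁/C₂ = 219 × 1.74 / 19.6 = 19.4 mL.
Diluent to add = V₂ − V₁ = 19.4 − 1.74 = 17.7 mL.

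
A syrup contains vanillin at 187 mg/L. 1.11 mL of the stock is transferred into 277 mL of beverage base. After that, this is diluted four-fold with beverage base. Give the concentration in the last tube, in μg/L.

Overall dilution factor = 250.5 × 4 = 1002.
187 mg/L / 1002 = 0.187 mg/L = 187 μg/L.

187 μg/L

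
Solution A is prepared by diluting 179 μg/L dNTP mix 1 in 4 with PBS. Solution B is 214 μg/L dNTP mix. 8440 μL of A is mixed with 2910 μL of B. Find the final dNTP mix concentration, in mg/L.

C_A = 179 μg/L / 4 = 44.8 μg/L.
C_mix = (C_A·V_A + C_B·V_B)/(V_A + V_B) = (44.8×8440 + 214×2910) / 11350 = 88.1 μg/L = 0.0881 mg/L.

0.0881 mg/L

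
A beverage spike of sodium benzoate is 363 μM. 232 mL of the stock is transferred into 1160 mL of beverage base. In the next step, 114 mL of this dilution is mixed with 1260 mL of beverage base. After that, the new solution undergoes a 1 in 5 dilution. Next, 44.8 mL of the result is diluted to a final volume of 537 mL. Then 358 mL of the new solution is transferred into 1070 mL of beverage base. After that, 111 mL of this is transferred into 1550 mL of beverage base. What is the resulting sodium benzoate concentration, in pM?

1400 pM

Overall dilution factor = 6 × 12.05 × 5 × 11.99 × 3.989 × 14.96 = 2.59 × 10⁵.
363 μM / 2.59 × 10⁵ = 1.40 × 10⁻³ μM = 1400 pM.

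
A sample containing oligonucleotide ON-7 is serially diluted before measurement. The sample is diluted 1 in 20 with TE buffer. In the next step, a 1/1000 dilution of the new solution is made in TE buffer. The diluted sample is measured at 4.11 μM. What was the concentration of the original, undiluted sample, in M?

Overall dilution factor = 20 × 1000 = 2.00 × 10⁴.
Original = 4.11 μM × 2.00 × 10⁴ = 8.22 × 10⁴ μM = 0.0822 M.

0.0822 M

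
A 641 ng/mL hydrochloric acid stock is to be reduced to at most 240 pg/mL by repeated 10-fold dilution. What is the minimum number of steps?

4

Need 10ⁿ ≥ 2671, so n ≥ log(2671)/log(10) = 3.43.
Minimum whole steps: n = 4.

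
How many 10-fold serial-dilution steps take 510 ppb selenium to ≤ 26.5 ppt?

Need 10ⁿ ≥ 1.92 × 10⁴, so n ≥ log(1.92 × 10⁴)/log(10) = 4.28.
Minimum whole steps: n = 5.

5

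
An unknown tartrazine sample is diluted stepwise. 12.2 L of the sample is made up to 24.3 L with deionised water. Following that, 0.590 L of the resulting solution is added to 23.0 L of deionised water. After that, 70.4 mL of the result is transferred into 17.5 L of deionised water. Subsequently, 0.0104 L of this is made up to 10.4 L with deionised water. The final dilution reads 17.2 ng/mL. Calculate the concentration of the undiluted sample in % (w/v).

Overall dilution factor = 1.992 × 39.98 × 249.6 × 1000 = 1.99 × 10⁷.
Original = 17.2 ng/mL × 1.99 × 10⁷ = 3.42 × 10⁸ ng/mL = 34.2 % (w/v).

34.2 % (w/v)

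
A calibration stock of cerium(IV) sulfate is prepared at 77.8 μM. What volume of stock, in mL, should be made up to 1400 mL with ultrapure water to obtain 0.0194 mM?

0.0194 mM = 19.4 μM.
V₁ = C₂V₂/C₁ = 19.4 × 1400 / 77.8 = 349 mL.

349 mL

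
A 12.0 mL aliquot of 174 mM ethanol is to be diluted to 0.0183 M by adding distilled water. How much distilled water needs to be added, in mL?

102 mL

0.0183 M = 18.3 mM.
V₂ = C₁V₁/C₂ = 174 × 12.0 / 18.3 = 114 mL.
Diluent to add = V₂ − V₁ = 114 − 12.0 = 102 mL.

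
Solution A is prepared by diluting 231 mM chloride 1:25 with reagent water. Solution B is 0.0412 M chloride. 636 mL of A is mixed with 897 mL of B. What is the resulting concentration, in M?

0.0279 M

C_A = 231 mM / 25 = 9.24 mM.
C_B = 0.0412 M = 41.2 mM.
C_mix = (C_A·V_A + C_B·V_B)/(V_A + V_B) = (9.24×636 + 41.2×897) / 1533 = 27.9 mM = 0.0279 M.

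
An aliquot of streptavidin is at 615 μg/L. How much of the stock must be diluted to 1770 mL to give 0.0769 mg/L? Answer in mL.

0.0769 mg/L = 76.9 μg/L.
V₁ = C₂V₂/C₁ = 76.9 × 1770 / 615 = 221 mL.

221 mL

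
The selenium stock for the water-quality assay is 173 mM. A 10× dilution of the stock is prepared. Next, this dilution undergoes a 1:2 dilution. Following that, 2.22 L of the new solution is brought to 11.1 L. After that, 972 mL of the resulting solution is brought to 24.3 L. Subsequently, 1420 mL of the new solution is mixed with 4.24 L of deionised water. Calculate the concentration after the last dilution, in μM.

Overall dilution factor = 10 × 2 × 5 × 25 × 3.986 = 9965.
173 mM / 9965 = 0.0174 mM = 17.4 μM.

17.4 μM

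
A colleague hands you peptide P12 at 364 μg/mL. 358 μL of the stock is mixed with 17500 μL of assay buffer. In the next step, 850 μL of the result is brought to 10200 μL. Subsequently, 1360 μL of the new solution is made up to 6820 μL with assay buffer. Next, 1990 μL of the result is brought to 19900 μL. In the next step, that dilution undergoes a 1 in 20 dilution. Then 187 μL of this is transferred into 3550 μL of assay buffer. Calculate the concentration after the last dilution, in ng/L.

30.3 ng/L

Overall dilution factor = 49.88 × 12 × 5.015 × 10 × 20 × 19.98 = 1.20 × 10⁷.
364 μg/mL / 1.20 × 10⁷ = 3.03 × 10⁻⁵ μg/mL = 30.3 ng/L.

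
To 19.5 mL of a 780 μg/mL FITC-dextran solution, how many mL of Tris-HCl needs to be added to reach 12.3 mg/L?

12.3 mg/L = 12.3 μg/mL.
V₂ = C₁V₁/C₂ = 780 × 19.5 / 12.3 = 1237 mL.
Diluent to add = V₂ − V₁ = 1237 − 19.5 = 1220 mL.

1220 mL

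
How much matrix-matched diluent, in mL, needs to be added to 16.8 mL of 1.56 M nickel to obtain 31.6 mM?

813 mL

31.6 mM = 0.0316 M.
V₂ = C₁V₁/C₂ = 1.56 × 16.8 / 0.0316 = 829 mL.
Diluent to add = V₂ − V₁ = 829 − 16.8 = 813 mL.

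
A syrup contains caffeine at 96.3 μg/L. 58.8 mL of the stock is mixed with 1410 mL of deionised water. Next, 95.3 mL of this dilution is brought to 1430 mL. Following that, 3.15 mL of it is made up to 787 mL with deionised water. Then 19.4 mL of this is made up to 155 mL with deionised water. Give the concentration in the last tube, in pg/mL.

Overall dilution factor = 24.98 × 15.01 × 249.8 × 7.990 = 7.48 × 10⁵.
96.3 μg/L / 7.48 × 10⁵ = 1.29 × 10⁻⁴ μg/L = 0.129 pg/mL.

0.129 pg/mL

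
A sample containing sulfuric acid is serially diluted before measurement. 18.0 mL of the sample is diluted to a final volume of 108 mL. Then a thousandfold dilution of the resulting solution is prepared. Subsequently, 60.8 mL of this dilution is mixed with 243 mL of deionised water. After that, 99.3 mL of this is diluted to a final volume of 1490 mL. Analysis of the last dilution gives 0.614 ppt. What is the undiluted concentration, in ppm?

Overall dilution factor = 6 × 1000 × 4.997 × 15.01 = 4.50 × 10⁵.
Original = 0.614 ppt × 4.50 × 10⁵ = 2.76 × 10⁵ ppt = 0.276 ppm.

0.276 ppm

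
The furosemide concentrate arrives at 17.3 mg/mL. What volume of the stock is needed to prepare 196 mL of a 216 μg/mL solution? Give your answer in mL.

2.45 mL

216 μg/mL = 0.216 mg/mL.
V₁ = C₂V₂/C₁ = 0.216 × 196 / 17.3 = 2.45 mL.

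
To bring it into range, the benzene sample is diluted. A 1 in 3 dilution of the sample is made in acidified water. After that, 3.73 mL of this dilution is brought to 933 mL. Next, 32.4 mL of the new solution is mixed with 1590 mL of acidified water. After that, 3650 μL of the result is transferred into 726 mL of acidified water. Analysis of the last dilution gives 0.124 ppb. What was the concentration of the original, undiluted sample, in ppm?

Overall dilution factor = 3 × 250.1 × 50.07 × 199.9 = 7.51 × 10⁶.
Original = 0.124 ppb × 7.51 × 10⁶ = 9.31 × 10⁵ ppb = 931 ppm.

931 ppm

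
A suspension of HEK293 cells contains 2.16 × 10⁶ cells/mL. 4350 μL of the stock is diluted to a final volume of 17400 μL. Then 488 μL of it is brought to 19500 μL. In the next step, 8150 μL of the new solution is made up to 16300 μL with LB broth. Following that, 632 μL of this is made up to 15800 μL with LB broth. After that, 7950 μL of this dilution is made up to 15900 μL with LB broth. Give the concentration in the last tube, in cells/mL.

135 cells/mL

Overall dilution factor = 4 × 39.96 × 2 × 25 × 2 = 1.60 × 10⁴.
2.16 × 10⁶ cells/mL / 1.60 × 10⁴ = 135 cells/mL.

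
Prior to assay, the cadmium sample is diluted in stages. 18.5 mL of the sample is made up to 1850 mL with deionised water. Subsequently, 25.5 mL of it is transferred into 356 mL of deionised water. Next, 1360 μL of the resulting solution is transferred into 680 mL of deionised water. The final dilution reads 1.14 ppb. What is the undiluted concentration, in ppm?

Overall dilution factor = 100 × 14.96 × 501 = 7.50 × 10⁵.
Original = 1.14 ppb × 7.50 × 10⁵ = 8.54 × 10⁵ ppb = 854 ppm.

854 ppm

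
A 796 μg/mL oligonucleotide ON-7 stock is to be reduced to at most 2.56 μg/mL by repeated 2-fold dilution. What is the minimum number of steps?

Need 2ⁿ ≥ 311, so n ≥ log(311)/log(2) = 8.28.
Minimum whole steps: n = 9.

9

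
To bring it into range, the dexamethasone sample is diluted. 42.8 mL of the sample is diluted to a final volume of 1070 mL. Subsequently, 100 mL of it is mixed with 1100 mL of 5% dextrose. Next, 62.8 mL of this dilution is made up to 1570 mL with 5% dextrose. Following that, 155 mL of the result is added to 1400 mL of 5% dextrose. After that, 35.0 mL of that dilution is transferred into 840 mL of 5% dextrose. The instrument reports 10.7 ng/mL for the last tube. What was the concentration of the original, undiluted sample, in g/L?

Overall dilution factor = 25 × 12 × 25 × 10.03 × 25 = 1.88 × 10⁶.
Original = 10.7 ng/mL × 1.88 × 10⁶ = 2.01 × 10⁷ ng/mL = 20.1 g/L.

20.1 g/L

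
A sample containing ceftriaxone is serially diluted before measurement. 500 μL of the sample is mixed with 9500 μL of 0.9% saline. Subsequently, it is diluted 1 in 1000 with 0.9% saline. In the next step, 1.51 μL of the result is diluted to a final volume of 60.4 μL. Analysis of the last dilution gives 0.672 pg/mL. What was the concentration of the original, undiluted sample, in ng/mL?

Overall dilution factor = 20 × 1000 × 40 = 8.00 × 10⁵.
Original = 0.672 pg/mL × 8.00 × 10⁵ = 5.38 × 10⁵ pg/mL = 538 ng/mL.

538 ng/mL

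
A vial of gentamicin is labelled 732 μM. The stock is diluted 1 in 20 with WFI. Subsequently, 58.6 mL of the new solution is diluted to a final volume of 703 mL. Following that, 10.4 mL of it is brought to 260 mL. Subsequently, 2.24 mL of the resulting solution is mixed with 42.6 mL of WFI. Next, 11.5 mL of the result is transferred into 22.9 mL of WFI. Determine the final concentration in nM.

Overall dilution factor = 20 × 12.00 × 25 × 20.02 × 2.991 = 3.59 × 10⁵.
732 μM / 3.59 × 10⁵ = 2.04 × 10⁻³ μM = 2.04 nM.

2.04 nM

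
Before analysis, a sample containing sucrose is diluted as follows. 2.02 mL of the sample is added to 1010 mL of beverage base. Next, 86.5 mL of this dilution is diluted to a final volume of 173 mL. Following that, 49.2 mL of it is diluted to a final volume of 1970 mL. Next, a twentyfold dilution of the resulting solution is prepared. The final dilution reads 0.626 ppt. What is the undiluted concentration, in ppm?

0.502 ppm

Overall dilution factor = 501 × 2 × 40.04 × 20 = 8.02 × 10⁵.
Original = 0.626 ppt × 8.02 × 10⁵ = 5.02 × 10⁵ ppt = 0.502 ppm.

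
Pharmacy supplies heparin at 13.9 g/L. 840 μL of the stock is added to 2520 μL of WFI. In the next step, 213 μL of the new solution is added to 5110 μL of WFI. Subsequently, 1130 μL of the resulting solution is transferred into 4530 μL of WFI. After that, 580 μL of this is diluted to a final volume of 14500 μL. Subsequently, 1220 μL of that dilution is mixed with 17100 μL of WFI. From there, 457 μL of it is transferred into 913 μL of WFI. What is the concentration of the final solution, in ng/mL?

Overall dilution factor = 4 × 24.99 × 5.009 × 25 × 15.02 × 2.998 = 5.63 × 10⁵.
13.9 g/L / 5.63 × 10⁵ = 2.47 × 10⁻⁵ g/L = 24.7 ng/mL.

24.7 ng/mL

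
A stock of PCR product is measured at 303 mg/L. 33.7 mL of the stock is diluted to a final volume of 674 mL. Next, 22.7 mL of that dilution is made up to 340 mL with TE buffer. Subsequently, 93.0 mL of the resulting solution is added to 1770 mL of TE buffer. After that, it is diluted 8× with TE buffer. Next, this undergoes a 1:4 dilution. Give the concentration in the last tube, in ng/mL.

1.58 ng/mL

Overall dilution factor = 20 × 14.98 × 20.03 × 8 × 4 = 1.92 × 10⁵.
303 mg/L / 1.92 × 10⁵ = 1.58 × 10⁻³ mg/L = 1.58 ng/mL.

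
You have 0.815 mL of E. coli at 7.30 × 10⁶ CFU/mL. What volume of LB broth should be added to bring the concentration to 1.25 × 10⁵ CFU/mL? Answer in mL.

46.8 mL

V₂ = C₁V₁/C₂ = 7.30 × 10⁶ × 0.815 / 1.25 × 10⁵ = 47.6 mL.
Diluent to add = V₂ − V₁ = 47.6 − 0.815 = 46.8 mL.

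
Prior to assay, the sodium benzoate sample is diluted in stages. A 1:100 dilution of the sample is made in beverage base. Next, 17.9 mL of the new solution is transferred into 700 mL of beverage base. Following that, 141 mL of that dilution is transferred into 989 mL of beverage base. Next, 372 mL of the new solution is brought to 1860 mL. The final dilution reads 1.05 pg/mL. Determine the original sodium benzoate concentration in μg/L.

169 μg/L

Overall dilution factor = 100 × 40.11 × 8.014 × 5 = 1.61 × 10⁵.
Original = 1.05 pg/mL × 1.61 × 10⁵ = 1.69 × 10⁵ pg/mL = 169 μg/L.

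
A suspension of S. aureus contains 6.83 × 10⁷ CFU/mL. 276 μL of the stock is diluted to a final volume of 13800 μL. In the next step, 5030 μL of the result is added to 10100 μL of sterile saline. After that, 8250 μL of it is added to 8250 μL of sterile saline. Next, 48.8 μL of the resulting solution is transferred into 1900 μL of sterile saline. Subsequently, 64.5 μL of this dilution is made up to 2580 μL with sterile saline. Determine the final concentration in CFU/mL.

142 CFU/mL

Overall dilution factor = 50 × 3.008 × 2 × 39.93 × 40 = 4.80 × 10⁵.
6.83 × 10⁷ CFU/mL / 4.80 × 10⁵ = 142 CFU/mL.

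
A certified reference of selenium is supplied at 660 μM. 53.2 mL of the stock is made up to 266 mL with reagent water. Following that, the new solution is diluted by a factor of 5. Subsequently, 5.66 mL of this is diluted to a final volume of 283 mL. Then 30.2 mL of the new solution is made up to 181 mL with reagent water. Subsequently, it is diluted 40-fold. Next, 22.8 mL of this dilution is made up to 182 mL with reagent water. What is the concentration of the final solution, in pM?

Overall dilution factor = 5 × 5 × 50 × 5.993 × 40 × 7.982 = 2.39 × 10⁶.
660 μM / 2.39 × 10⁶ = 2.76 × 10⁻⁴ μM = 276 pM.

276 pM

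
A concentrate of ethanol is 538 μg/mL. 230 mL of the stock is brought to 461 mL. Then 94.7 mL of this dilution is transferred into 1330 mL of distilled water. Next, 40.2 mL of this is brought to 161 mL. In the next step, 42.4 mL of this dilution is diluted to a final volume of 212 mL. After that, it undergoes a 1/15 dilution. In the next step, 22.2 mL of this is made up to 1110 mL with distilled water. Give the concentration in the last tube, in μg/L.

Overall dilution factor = 2.004 × 15.04 × 4.005 × 5 × 15 × 50 = 4.53 × 10⁵.
538 μg/mL / 4.53 × 10⁵ = 1.19 × 10⁻³ μg/mL = 1.19 μg/L.

1.19 μg/L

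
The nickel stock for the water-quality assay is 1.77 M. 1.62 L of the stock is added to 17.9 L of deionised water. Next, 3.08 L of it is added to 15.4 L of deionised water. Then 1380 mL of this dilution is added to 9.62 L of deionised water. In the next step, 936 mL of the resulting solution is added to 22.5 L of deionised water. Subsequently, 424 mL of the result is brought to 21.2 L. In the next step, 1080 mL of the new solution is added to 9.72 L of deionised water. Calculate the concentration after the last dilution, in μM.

0.245 μM

Overall dilution factor = 12.05 × 6 × 7.971 × 25.04 × 50 × 10 = 7.21 × 10⁶.
1.77 M / 7.21 × 10⁶ = 2.45 × 10⁻⁷ M = 0.245 μM.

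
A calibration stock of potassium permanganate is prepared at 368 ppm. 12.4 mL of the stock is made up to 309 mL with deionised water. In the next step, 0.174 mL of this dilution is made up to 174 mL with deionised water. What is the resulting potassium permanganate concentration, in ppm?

0.0148 ppm

Overall dilution factor = 24.92 × 1000 = 2.49 × 10⁴.
368 ppm / 2.49 × 10⁴ = 0.0148 ppm.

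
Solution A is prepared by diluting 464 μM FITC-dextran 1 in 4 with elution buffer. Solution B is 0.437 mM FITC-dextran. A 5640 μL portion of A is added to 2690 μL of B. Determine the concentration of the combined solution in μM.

C_A = 464 μM / 4 = 116 μM.
C_B = 0.437 mM = 437 μM.
C_mix = (C_A·V_A + C_B·V_B)/(V_A + V_B) = (116×5640 + 437×2690) / 8330 = 220 μM.

220 μM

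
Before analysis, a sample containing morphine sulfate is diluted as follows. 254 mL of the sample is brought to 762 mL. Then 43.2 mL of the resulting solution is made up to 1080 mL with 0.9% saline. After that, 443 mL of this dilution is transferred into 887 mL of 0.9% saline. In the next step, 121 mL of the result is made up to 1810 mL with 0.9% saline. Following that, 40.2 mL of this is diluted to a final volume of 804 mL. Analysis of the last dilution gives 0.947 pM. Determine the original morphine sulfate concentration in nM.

63.8 nM

Overall dilution factor = 3 × 25 × 3.002 × 14.96 × 20 = 6.74 × 10⁴.
Original = 0.947 pM × 6.74 × 10⁴ = 6.38 × 10⁴ pM = 63.8 nM.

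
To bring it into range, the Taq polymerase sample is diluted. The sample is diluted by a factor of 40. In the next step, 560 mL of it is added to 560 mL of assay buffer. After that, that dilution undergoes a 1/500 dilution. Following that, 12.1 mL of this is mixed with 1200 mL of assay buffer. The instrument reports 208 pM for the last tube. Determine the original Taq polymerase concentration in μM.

Overall dilution factor = 40 × 2 × 500 × 100.2 = 4.01 × 10⁶.
Original = 208 pM × 4.01 × 10⁶ = 8.33 × 10⁸ pM = 833 μM.

833 μM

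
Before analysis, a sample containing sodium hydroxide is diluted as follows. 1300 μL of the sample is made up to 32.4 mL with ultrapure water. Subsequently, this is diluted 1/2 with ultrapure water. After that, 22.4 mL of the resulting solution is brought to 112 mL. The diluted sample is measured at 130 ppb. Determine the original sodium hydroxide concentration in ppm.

32.4 ppm

Overall dilution factor = 24.92 × 2 × 5 = 249.
Original = 130 ppb × 249 = 3.24 × 10⁴ ppb = 32.4 ppm.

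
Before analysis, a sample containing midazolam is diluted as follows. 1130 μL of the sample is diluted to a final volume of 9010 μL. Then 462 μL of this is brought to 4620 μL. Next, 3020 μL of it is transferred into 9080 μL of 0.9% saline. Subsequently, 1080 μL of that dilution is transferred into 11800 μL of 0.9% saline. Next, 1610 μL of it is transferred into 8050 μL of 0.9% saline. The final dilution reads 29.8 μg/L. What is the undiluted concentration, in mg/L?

681 mg/L

Overall dilution factor = 7.973 × 10 × 4.007 × 11.93 × 6 = 2.29 × 10⁴.
Original = 29.8 μg/L × 2.29 × 10⁴ = 6.81 × 10⁵ μg/L = 681 mg/L.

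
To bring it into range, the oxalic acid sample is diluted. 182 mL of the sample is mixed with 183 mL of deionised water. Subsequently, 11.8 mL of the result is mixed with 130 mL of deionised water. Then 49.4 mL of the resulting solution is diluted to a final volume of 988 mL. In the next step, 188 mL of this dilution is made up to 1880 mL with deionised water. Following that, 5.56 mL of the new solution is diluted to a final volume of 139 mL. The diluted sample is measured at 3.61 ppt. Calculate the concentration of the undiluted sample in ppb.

435 ppb

Overall dilution factor = 2.005 × 12.02 × 20 × 10 × 25 = 1.20 × 10⁵.
Original = 3.61 ppt × 1.20 × 10⁵ = 4.35 × 10⁵ ppt = 435 ppb.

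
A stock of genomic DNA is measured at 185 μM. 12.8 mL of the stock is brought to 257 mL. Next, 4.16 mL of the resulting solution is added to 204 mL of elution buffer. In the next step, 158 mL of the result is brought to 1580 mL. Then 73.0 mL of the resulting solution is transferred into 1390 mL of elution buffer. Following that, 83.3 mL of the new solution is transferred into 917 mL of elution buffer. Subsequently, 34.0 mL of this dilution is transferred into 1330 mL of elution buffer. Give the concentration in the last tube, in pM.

1.91 pM

Overall dilution factor = 20.08 × 50.04 × 10 × 20.04 × 12.01 × 40.12 = 9.70 × 10⁷.
185 μM / 9.70 × 10⁷ = 1.91 × 10⁻⁶ μM = 1.91 pM.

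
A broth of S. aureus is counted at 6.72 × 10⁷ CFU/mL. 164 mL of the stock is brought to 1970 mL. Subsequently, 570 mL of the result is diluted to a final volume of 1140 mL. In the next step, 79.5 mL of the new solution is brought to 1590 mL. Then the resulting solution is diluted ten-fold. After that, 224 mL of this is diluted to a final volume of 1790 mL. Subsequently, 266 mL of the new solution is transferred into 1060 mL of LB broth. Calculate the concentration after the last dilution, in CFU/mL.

351 CFU/mL

Overall dilution factor = 12.01 × 2 × 20 × 10 × 7.991 × 4.985 = 1.91 × 10⁵.
6.72 × 10⁷ CFU/mL / 1.91 × 10⁵ = 351 CFU/mL.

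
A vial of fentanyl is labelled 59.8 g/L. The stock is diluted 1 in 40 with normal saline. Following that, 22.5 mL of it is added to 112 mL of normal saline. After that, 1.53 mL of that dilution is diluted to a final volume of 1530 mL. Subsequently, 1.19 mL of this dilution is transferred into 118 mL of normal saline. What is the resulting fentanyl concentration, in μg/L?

2.50 μg/L

Overall dilution factor = 40 × 5.978 × 1000 × 100.2 = 2.39 × 10⁷.
59.8 g/L / 2.39 × 10⁷ = 2.50 × 10⁻⁶ g/L = 2.50 μg/L.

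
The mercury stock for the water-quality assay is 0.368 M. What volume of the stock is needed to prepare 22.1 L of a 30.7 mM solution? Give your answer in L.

30.7 mM = 0.0307 M.
V₁ = C₂V₂/C₁ = 0.0307 × 22.1 / 0.368 = 1.84 L.

1.84 L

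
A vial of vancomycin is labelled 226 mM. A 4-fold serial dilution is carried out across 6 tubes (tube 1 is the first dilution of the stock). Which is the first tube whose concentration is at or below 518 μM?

tube 5

Tube n has concentration 226 mM / 4ⁿ.
Need 4ⁿ ≥ 226 mM / 518 μM = 436, so n ≥ 4.38.
First such tube: n = 5.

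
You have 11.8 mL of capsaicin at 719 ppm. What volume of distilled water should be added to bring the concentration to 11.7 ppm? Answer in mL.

V₂ = C₁V₁/C₂ = 719 × 11.8 / 11.7 = 725 mL.
Diluent to add = V₂ − V₁ = 725 − 11.8 = 713 mL.

713 mL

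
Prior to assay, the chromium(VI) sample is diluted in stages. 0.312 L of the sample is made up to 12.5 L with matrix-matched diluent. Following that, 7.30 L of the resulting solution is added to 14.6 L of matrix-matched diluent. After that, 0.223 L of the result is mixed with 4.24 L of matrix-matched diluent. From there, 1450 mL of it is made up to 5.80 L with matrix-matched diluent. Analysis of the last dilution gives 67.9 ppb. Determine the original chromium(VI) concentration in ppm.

Overall dilution factor = 40.06 × 3 × 20.01 × 4 = 9622.
Original = 67.9 ppb × 9622 = 6.53 × 10⁵ ppb = 653 ppm.

653 ppm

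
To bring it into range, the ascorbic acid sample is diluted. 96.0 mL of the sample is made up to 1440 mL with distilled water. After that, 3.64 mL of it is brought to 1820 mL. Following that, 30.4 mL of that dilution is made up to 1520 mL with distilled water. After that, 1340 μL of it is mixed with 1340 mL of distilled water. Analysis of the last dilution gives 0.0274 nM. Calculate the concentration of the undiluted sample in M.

Overall dilution factor = 15 × 500 × 50 × 1001 = 3.75 × 10⁸.
Original = 0.0274 nM × 3.75 × 10⁸ = 1.03 × 10⁷ nM = 0.0103 M.

0.0103 M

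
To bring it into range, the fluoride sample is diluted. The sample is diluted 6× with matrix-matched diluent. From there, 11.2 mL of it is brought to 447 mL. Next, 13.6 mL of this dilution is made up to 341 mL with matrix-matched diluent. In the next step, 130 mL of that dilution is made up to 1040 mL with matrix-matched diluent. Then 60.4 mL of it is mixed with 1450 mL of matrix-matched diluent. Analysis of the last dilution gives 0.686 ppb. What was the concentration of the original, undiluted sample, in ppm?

Overall dilution factor = 6 × 39.91 × 25.07 × 8 × 25.01 = 1.20 × 10⁶.
Original = 0.686 ppb × 1.20 × 10⁶ = 8.24 × 10⁵ ppb = 824 ppm.

824 ppm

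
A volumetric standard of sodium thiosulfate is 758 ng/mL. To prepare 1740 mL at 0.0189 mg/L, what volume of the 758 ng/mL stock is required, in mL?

43.4 mL

0.0189 mg/L = 18.9 ng/mL.
V₁ = C₂V₂/C₁ = 18.9 × 1740 / 758 = 43.4 mL.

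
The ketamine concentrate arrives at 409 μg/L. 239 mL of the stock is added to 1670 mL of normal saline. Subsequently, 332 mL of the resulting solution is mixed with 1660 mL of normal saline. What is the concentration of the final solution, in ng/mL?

8.53 ng/mL

Overall dilution factor = 7.987 × 6 = 47.9.
409 μg/L / 47.9 = 8.53 μg/L = 8.53 ng/mL.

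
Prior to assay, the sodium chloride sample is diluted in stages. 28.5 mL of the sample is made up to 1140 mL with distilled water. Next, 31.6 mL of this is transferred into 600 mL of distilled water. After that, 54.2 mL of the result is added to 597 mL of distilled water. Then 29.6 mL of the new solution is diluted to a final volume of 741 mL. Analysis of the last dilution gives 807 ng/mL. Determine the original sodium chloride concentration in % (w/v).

19.4 % (w/v)

Overall dilution factor = 40 × 19.99 × 12.01 × 25.03 = 2.40 × 10⁵.
Original = 807 ng/mL × 2.40 × 10⁵ = 1.94 × 10⁸ ng/mL = 19.4 % (w/v).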